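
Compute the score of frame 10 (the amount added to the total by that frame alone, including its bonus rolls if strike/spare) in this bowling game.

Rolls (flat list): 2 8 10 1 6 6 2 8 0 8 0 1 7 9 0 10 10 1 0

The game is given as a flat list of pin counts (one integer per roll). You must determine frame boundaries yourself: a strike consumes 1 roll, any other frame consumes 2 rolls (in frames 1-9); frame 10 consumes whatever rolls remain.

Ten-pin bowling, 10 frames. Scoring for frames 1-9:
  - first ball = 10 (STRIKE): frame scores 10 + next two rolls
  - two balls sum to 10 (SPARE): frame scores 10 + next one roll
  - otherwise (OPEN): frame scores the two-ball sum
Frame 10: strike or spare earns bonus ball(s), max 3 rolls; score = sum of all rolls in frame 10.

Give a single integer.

Answer: 11

Derivation:
Frame 1: SPARE (2+8=10). 10 + next roll (10) = 20. Cumulative: 20
Frame 2: STRIKE. 10 + next two rolls (1+6) = 17. Cumulative: 37
Frame 3: OPEN (1+6=7). Cumulative: 44
Frame 4: OPEN (6+2=8). Cumulative: 52
Frame 5: OPEN (8+0=8). Cumulative: 60
Frame 6: OPEN (8+0=8). Cumulative: 68
Frame 7: OPEN (1+7=8). Cumulative: 76
Frame 8: OPEN (9+0=9). Cumulative: 85
Frame 9: STRIKE. 10 + next two rolls (10+1) = 21. Cumulative: 106
Frame 10: STRIKE. Sum of all frame-10 rolls (10+1+0) = 11. Cumulative: 117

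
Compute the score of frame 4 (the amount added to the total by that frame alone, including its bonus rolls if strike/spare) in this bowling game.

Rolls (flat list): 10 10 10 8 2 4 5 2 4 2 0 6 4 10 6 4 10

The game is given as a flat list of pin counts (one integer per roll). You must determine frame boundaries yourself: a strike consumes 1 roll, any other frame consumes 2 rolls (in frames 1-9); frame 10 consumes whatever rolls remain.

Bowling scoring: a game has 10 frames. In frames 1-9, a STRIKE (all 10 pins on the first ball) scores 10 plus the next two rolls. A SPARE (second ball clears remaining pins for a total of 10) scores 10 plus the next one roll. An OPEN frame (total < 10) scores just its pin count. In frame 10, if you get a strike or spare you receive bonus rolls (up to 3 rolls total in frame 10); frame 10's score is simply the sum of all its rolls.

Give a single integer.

Answer: 14

Derivation:
Frame 1: STRIKE. 10 + next two rolls (10+10) = 30. Cumulative: 30
Frame 2: STRIKE. 10 + next two rolls (10+8) = 28. Cumulative: 58
Frame 3: STRIKE. 10 + next two rolls (8+2) = 20. Cumulative: 78
Frame 4: SPARE (8+2=10). 10 + next roll (4) = 14. Cumulative: 92
Frame 5: OPEN (4+5=9). Cumulative: 101
Frame 6: OPEN (2+4=6). Cumulative: 107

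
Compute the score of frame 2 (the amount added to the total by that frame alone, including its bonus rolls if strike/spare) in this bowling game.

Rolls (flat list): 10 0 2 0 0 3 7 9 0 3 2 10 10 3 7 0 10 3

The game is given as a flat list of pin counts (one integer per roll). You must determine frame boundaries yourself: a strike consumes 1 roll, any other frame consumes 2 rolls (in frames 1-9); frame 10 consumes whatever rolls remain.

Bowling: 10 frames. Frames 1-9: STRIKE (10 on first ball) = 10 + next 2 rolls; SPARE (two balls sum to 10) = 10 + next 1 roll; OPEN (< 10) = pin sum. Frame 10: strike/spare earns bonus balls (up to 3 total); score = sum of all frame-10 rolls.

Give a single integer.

Answer: 2

Derivation:
Frame 1: STRIKE. 10 + next two rolls (0+2) = 12. Cumulative: 12
Frame 2: OPEN (0+2=2). Cumulative: 14
Frame 3: OPEN (0+0=0). Cumulative: 14
Frame 4: SPARE (3+7=10). 10 + next roll (9) = 19. Cumulative: 33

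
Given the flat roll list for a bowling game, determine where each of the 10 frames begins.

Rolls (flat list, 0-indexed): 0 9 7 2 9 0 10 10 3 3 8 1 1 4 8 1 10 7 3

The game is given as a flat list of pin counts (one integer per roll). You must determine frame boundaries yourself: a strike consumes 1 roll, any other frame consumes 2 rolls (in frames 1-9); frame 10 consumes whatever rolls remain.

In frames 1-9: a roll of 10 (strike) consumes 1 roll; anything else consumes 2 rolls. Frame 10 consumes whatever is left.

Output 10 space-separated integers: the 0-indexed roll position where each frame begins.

Frame 1 starts at roll index 0: rolls=0,9 (sum=9), consumes 2 rolls
Frame 2 starts at roll index 2: rolls=7,2 (sum=9), consumes 2 rolls
Frame 3 starts at roll index 4: rolls=9,0 (sum=9), consumes 2 rolls
Frame 4 starts at roll index 6: roll=10 (strike), consumes 1 roll
Frame 5 starts at roll index 7: roll=10 (strike), consumes 1 roll
Frame 6 starts at roll index 8: rolls=3,3 (sum=6), consumes 2 rolls
Frame 7 starts at roll index 10: rolls=8,1 (sum=9), consumes 2 rolls
Frame 8 starts at roll index 12: rolls=1,4 (sum=5), consumes 2 rolls
Frame 9 starts at roll index 14: rolls=8,1 (sum=9), consumes 2 rolls
Frame 10 starts at roll index 16: 3 remaining rolls

Answer: 0 2 4 6 7 8 10 12 14 16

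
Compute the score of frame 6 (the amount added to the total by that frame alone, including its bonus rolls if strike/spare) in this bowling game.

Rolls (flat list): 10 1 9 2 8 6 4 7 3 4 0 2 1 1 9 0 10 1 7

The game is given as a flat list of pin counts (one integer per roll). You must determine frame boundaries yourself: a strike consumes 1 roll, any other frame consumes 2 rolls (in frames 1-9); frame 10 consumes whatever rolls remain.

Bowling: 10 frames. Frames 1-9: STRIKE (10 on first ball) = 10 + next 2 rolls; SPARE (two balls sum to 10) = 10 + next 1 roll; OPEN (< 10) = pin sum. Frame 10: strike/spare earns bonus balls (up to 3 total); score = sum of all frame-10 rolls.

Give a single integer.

Answer: 4

Derivation:
Frame 1: STRIKE. 10 + next two rolls (1+9) = 20. Cumulative: 20
Frame 2: SPARE (1+9=10). 10 + next roll (2) = 12. Cumulative: 32
Frame 3: SPARE (2+8=10). 10 + next roll (6) = 16. Cumulative: 48
Frame 4: SPARE (6+4=10). 10 + next roll (7) = 17. Cumulative: 65
Frame 5: SPARE (7+3=10). 10 + next roll (4) = 14. Cumulative: 79
Frame 6: OPEN (4+0=4). Cumulative: 83
Frame 7: OPEN (2+1=3). Cumulative: 86
Frame 8: SPARE (1+9=10). 10 + next roll (0) = 10. Cumulative: 96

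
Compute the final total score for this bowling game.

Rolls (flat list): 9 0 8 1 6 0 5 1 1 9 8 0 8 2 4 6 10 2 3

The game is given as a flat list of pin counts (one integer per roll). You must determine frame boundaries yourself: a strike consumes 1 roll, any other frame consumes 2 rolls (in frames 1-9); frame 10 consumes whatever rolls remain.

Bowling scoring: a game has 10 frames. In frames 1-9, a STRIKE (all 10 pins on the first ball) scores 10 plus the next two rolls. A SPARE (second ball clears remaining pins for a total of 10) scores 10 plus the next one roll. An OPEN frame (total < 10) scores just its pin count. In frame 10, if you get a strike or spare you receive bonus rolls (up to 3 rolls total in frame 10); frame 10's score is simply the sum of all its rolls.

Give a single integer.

Frame 1: OPEN (9+0=9). Cumulative: 9
Frame 2: OPEN (8+1=9). Cumulative: 18
Frame 3: OPEN (6+0=6). Cumulative: 24
Frame 4: OPEN (5+1=6). Cumulative: 30
Frame 5: SPARE (1+9=10). 10 + next roll (8) = 18. Cumulative: 48
Frame 6: OPEN (8+0=8). Cumulative: 56
Frame 7: SPARE (8+2=10). 10 + next roll (4) = 14. Cumulative: 70
Frame 8: SPARE (4+6=10). 10 + next roll (10) = 20. Cumulative: 90
Frame 9: STRIKE. 10 + next two rolls (2+3) = 15. Cumulative: 105
Frame 10: OPEN. Sum of all frame-10 rolls (2+3) = 5. Cumulative: 110

Answer: 110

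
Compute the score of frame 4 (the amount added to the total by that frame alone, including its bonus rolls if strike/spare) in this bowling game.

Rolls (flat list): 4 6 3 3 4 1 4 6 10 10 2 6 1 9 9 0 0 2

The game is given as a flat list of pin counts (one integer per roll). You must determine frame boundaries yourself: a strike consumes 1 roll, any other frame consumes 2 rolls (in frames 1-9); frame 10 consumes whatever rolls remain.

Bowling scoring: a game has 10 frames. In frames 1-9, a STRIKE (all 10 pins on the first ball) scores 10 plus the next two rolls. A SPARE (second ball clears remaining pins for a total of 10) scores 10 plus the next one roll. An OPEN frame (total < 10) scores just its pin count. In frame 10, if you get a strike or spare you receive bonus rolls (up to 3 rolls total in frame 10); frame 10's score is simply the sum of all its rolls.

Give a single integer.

Frame 1: SPARE (4+6=10). 10 + next roll (3) = 13. Cumulative: 13
Frame 2: OPEN (3+3=6). Cumulative: 19
Frame 3: OPEN (4+1=5). Cumulative: 24
Frame 4: SPARE (4+6=10). 10 + next roll (10) = 20. Cumulative: 44
Frame 5: STRIKE. 10 + next two rolls (10+2) = 22. Cumulative: 66
Frame 6: STRIKE. 10 + next two rolls (2+6) = 18. Cumulative: 84

Answer: 20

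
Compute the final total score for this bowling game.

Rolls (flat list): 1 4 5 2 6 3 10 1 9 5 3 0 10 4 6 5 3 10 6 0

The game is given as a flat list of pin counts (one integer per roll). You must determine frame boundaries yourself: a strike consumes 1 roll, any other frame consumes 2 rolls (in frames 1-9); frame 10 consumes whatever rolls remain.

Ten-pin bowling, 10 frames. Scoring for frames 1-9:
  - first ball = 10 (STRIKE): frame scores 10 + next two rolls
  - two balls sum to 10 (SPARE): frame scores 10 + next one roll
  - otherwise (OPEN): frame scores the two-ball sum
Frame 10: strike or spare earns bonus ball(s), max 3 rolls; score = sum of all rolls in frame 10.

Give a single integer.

Answer: 117

Derivation:
Frame 1: OPEN (1+4=5). Cumulative: 5
Frame 2: OPEN (5+2=7). Cumulative: 12
Frame 3: OPEN (6+3=9). Cumulative: 21
Frame 4: STRIKE. 10 + next two rolls (1+9) = 20. Cumulative: 41
Frame 5: SPARE (1+9=10). 10 + next roll (5) = 15. Cumulative: 56
Frame 6: OPEN (5+3=8). Cumulative: 64
Frame 7: SPARE (0+10=10). 10 + next roll (4) = 14. Cumulative: 78
Frame 8: SPARE (4+6=10). 10 + next roll (5) = 15. Cumulative: 93
Frame 9: OPEN (5+3=8). Cumulative: 101
Frame 10: STRIKE. Sum of all frame-10 rolls (10+6+0) = 16. Cumulative: 117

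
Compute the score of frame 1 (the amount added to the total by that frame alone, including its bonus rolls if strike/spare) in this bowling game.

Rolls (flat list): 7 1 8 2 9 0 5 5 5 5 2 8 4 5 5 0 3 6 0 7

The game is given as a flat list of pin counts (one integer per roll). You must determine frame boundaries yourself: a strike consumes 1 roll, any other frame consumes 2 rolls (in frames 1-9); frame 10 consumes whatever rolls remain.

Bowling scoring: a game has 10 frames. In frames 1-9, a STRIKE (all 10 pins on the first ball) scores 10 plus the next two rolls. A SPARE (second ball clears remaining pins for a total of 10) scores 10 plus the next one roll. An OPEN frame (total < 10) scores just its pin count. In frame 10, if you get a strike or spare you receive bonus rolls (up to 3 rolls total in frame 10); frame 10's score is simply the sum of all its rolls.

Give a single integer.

Answer: 8

Derivation:
Frame 1: OPEN (7+1=8). Cumulative: 8
Frame 2: SPARE (8+2=10). 10 + next roll (9) = 19. Cumulative: 27
Frame 3: OPEN (9+0=9). Cumulative: 36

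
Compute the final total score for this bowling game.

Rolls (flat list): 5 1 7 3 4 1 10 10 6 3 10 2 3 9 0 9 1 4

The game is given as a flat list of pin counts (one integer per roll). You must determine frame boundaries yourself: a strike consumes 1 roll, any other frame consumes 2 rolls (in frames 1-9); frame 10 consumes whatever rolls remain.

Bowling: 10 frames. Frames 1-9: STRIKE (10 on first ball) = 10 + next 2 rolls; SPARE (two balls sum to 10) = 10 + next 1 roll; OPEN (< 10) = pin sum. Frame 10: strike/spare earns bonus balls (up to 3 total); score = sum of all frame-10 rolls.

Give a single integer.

Frame 1: OPEN (5+1=6). Cumulative: 6
Frame 2: SPARE (7+3=10). 10 + next roll (4) = 14. Cumulative: 20
Frame 3: OPEN (4+1=5). Cumulative: 25
Frame 4: STRIKE. 10 + next two rolls (10+6) = 26. Cumulative: 51
Frame 5: STRIKE. 10 + next two rolls (6+3) = 19. Cumulative: 70
Frame 6: OPEN (6+3=9). Cumulative: 79
Frame 7: STRIKE. 10 + next two rolls (2+3) = 15. Cumulative: 94
Frame 8: OPEN (2+3=5). Cumulative: 99
Frame 9: OPEN (9+0=9). Cumulative: 108
Frame 10: SPARE. Sum of all frame-10 rolls (9+1+4) = 14. Cumulative: 122

Answer: 122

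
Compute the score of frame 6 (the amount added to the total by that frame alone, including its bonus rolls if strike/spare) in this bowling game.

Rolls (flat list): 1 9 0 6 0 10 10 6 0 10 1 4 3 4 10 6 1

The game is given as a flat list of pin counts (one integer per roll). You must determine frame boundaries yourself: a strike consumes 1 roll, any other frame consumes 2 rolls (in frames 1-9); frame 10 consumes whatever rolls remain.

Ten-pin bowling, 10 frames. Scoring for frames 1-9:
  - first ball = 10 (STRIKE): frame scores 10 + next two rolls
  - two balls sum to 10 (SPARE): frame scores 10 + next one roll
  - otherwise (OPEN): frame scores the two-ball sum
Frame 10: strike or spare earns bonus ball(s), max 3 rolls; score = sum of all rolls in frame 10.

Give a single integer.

Frame 1: SPARE (1+9=10). 10 + next roll (0) = 10. Cumulative: 10
Frame 2: OPEN (0+6=6). Cumulative: 16
Frame 3: SPARE (0+10=10). 10 + next roll (10) = 20. Cumulative: 36
Frame 4: STRIKE. 10 + next two rolls (6+0) = 16. Cumulative: 52
Frame 5: OPEN (6+0=6). Cumulative: 58
Frame 6: STRIKE. 10 + next two rolls (1+4) = 15. Cumulative: 73
Frame 7: OPEN (1+4=5). Cumulative: 78
Frame 8: OPEN (3+4=7). Cumulative: 85

Answer: 15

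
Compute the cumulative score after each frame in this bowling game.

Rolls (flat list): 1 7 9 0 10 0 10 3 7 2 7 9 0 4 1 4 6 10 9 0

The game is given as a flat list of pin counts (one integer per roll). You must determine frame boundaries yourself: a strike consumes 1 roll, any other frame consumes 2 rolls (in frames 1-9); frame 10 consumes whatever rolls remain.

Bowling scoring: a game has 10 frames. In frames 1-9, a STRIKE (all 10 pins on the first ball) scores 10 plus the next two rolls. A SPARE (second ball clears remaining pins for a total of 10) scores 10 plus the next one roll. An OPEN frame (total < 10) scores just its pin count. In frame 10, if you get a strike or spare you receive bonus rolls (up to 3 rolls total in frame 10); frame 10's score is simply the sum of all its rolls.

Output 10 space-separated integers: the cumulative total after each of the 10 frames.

Frame 1: OPEN (1+7=8). Cumulative: 8
Frame 2: OPEN (9+0=9). Cumulative: 17
Frame 3: STRIKE. 10 + next two rolls (0+10) = 20. Cumulative: 37
Frame 4: SPARE (0+10=10). 10 + next roll (3) = 13. Cumulative: 50
Frame 5: SPARE (3+7=10). 10 + next roll (2) = 12. Cumulative: 62
Frame 6: OPEN (2+7=9). Cumulative: 71
Frame 7: OPEN (9+0=9). Cumulative: 80
Frame 8: OPEN (4+1=5). Cumulative: 85
Frame 9: SPARE (4+6=10). 10 + next roll (10) = 20. Cumulative: 105
Frame 10: STRIKE. Sum of all frame-10 rolls (10+9+0) = 19. Cumulative: 124

Answer: 8 17 37 50 62 71 80 85 105 124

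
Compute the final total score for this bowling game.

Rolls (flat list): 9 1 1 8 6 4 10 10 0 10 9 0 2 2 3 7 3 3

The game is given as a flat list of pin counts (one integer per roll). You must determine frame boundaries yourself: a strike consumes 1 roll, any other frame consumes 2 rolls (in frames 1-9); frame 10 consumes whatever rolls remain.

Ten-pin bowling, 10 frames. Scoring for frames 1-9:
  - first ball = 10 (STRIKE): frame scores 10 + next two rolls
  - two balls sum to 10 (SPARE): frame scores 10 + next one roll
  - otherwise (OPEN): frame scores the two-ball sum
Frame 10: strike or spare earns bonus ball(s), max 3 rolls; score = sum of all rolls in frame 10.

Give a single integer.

Answer: 131

Derivation:
Frame 1: SPARE (9+1=10). 10 + next roll (1) = 11. Cumulative: 11
Frame 2: OPEN (1+8=9). Cumulative: 20
Frame 3: SPARE (6+4=10). 10 + next roll (10) = 20. Cumulative: 40
Frame 4: STRIKE. 10 + next two rolls (10+0) = 20. Cumulative: 60
Frame 5: STRIKE. 10 + next two rolls (0+10) = 20. Cumulative: 80
Frame 6: SPARE (0+10=10). 10 + next roll (9) = 19. Cumulative: 99
Frame 7: OPEN (9+0=9). Cumulative: 108
Frame 8: OPEN (2+2=4). Cumulative: 112
Frame 9: SPARE (3+7=10). 10 + next roll (3) = 13. Cumulative: 125
Frame 10: OPEN. Sum of all frame-10 rolls (3+3) = 6. Cumulative: 131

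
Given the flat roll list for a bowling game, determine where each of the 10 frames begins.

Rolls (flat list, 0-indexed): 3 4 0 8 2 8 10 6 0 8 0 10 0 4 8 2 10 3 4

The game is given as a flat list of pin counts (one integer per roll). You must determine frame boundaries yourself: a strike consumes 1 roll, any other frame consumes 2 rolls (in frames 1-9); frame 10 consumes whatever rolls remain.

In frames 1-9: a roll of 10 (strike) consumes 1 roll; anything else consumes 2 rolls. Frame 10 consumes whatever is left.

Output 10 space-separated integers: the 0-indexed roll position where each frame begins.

Answer: 0 2 4 6 7 9 11 12 14 16

Derivation:
Frame 1 starts at roll index 0: rolls=3,4 (sum=7), consumes 2 rolls
Frame 2 starts at roll index 2: rolls=0,8 (sum=8), consumes 2 rolls
Frame 3 starts at roll index 4: rolls=2,8 (sum=10), consumes 2 rolls
Frame 4 starts at roll index 6: roll=10 (strike), consumes 1 roll
Frame 5 starts at roll index 7: rolls=6,0 (sum=6), consumes 2 rolls
Frame 6 starts at roll index 9: rolls=8,0 (sum=8), consumes 2 rolls
Frame 7 starts at roll index 11: roll=10 (strike), consumes 1 roll
Frame 8 starts at roll index 12: rolls=0,4 (sum=4), consumes 2 rolls
Frame 9 starts at roll index 14: rolls=8,2 (sum=10), consumes 2 rolls
Frame 10 starts at roll index 16: 3 remaining rolls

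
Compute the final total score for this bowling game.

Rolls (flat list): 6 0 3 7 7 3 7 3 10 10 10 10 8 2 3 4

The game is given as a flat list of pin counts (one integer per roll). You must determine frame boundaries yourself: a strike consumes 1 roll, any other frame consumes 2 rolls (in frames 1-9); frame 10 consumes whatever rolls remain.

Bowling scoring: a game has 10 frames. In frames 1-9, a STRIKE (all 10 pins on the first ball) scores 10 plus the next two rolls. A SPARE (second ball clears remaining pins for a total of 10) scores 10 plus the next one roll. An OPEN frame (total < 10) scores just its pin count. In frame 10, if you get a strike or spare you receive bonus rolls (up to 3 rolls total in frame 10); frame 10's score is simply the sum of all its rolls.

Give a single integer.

Frame 1: OPEN (6+0=6). Cumulative: 6
Frame 2: SPARE (3+7=10). 10 + next roll (7) = 17. Cumulative: 23
Frame 3: SPARE (7+3=10). 10 + next roll (7) = 17. Cumulative: 40
Frame 4: SPARE (7+3=10). 10 + next roll (10) = 20. Cumulative: 60
Frame 5: STRIKE. 10 + next two rolls (10+10) = 30. Cumulative: 90
Frame 6: STRIKE. 10 + next two rolls (10+10) = 30. Cumulative: 120
Frame 7: STRIKE. 10 + next two rolls (10+8) = 28. Cumulative: 148
Frame 8: STRIKE. 10 + next two rolls (8+2) = 20. Cumulative: 168
Frame 9: SPARE (8+2=10). 10 + next roll (3) = 13. Cumulative: 181
Frame 10: OPEN. Sum of all frame-10 rolls (3+4) = 7. Cumulative: 188

Answer: 188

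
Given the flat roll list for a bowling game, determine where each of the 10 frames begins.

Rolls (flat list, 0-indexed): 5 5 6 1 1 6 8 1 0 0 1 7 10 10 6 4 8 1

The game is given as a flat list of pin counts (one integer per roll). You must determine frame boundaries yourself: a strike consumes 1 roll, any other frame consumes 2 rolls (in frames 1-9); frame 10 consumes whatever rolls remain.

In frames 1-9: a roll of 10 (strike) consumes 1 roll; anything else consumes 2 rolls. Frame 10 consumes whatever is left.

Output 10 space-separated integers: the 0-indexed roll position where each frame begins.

Frame 1 starts at roll index 0: rolls=5,5 (sum=10), consumes 2 rolls
Frame 2 starts at roll index 2: rolls=6,1 (sum=7), consumes 2 rolls
Frame 3 starts at roll index 4: rolls=1,6 (sum=7), consumes 2 rolls
Frame 4 starts at roll index 6: rolls=8,1 (sum=9), consumes 2 rolls
Frame 5 starts at roll index 8: rolls=0,0 (sum=0), consumes 2 rolls
Frame 6 starts at roll index 10: rolls=1,7 (sum=8), consumes 2 rolls
Frame 7 starts at roll index 12: roll=10 (strike), consumes 1 roll
Frame 8 starts at roll index 13: roll=10 (strike), consumes 1 roll
Frame 9 starts at roll index 14: rolls=6,4 (sum=10), consumes 2 rolls
Frame 10 starts at roll index 16: 2 remaining rolls

Answer: 0 2 4 6 8 10 12 13 14 16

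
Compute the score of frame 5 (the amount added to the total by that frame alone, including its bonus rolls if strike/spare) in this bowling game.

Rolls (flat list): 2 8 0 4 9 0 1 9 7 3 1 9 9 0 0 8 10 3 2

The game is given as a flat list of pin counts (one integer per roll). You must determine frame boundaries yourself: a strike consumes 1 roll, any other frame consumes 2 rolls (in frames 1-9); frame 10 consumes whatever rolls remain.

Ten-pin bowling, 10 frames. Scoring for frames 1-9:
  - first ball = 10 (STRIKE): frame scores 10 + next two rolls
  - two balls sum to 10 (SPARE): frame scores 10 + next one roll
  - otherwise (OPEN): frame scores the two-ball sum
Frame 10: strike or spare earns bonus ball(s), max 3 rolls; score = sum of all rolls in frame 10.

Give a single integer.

Answer: 11

Derivation:
Frame 1: SPARE (2+8=10). 10 + next roll (0) = 10. Cumulative: 10
Frame 2: OPEN (0+4=4). Cumulative: 14
Frame 3: OPEN (9+0=9). Cumulative: 23
Frame 4: SPARE (1+9=10). 10 + next roll (7) = 17. Cumulative: 40
Frame 5: SPARE (7+3=10). 10 + next roll (1) = 11. Cumulative: 51
Frame 6: SPARE (1+9=10). 10 + next roll (9) = 19. Cumulative: 70
Frame 7: OPEN (9+0=9). Cumulative: 79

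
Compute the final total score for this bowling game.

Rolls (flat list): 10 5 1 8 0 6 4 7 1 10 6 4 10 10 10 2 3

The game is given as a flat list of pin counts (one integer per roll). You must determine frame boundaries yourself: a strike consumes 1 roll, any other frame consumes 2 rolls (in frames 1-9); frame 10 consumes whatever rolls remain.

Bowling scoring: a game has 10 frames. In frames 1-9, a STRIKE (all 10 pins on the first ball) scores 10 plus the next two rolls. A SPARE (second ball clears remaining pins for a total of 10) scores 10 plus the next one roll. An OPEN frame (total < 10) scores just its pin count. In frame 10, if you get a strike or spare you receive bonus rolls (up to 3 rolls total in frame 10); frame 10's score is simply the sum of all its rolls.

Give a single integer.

Frame 1: STRIKE. 10 + next two rolls (5+1) = 16. Cumulative: 16
Frame 2: OPEN (5+1=6). Cumulative: 22
Frame 3: OPEN (8+0=8). Cumulative: 30
Frame 4: SPARE (6+4=10). 10 + next roll (7) = 17. Cumulative: 47
Frame 5: OPEN (7+1=8). Cumulative: 55
Frame 6: STRIKE. 10 + next two rolls (6+4) = 20. Cumulative: 75
Frame 7: SPARE (6+4=10). 10 + next roll (10) = 20. Cumulative: 95
Frame 8: STRIKE. 10 + next two rolls (10+10) = 30. Cumulative: 125
Frame 9: STRIKE. 10 + next two rolls (10+2) = 22. Cumulative: 147
Frame 10: STRIKE. Sum of all frame-10 rolls (10+2+3) = 15. Cumulative: 162

Answer: 162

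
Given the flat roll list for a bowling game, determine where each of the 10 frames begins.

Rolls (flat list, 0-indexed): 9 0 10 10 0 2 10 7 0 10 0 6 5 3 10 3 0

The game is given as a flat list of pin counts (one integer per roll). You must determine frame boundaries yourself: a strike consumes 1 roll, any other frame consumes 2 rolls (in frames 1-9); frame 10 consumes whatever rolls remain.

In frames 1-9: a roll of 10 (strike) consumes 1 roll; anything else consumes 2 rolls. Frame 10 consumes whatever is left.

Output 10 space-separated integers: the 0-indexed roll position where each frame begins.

Frame 1 starts at roll index 0: rolls=9,0 (sum=9), consumes 2 rolls
Frame 2 starts at roll index 2: roll=10 (strike), consumes 1 roll
Frame 3 starts at roll index 3: roll=10 (strike), consumes 1 roll
Frame 4 starts at roll index 4: rolls=0,2 (sum=2), consumes 2 rolls
Frame 5 starts at roll index 6: roll=10 (strike), consumes 1 roll
Frame 6 starts at roll index 7: rolls=7,0 (sum=7), consumes 2 rolls
Frame 7 starts at roll index 9: roll=10 (strike), consumes 1 roll
Frame 8 starts at roll index 10: rolls=0,6 (sum=6), consumes 2 rolls
Frame 9 starts at roll index 12: rolls=5,3 (sum=8), consumes 2 rolls
Frame 10 starts at roll index 14: 3 remaining rolls

Answer: 0 2 3 4 6 7 9 10 12 14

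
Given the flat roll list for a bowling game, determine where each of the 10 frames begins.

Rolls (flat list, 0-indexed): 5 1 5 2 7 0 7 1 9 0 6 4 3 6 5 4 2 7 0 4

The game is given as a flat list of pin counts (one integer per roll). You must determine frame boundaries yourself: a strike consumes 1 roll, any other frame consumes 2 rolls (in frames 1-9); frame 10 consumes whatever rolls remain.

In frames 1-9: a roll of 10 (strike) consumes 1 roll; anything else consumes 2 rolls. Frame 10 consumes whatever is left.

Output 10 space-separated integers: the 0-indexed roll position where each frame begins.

Frame 1 starts at roll index 0: rolls=5,1 (sum=6), consumes 2 rolls
Frame 2 starts at roll index 2: rolls=5,2 (sum=7), consumes 2 rolls
Frame 3 starts at roll index 4: rolls=7,0 (sum=7), consumes 2 rolls
Frame 4 starts at roll index 6: rolls=7,1 (sum=8), consumes 2 rolls
Frame 5 starts at roll index 8: rolls=9,0 (sum=9), consumes 2 rolls
Frame 6 starts at roll index 10: rolls=6,4 (sum=10), consumes 2 rolls
Frame 7 starts at roll index 12: rolls=3,6 (sum=9), consumes 2 rolls
Frame 8 starts at roll index 14: rolls=5,4 (sum=9), consumes 2 rolls
Frame 9 starts at roll index 16: rolls=2,7 (sum=9), consumes 2 rolls
Frame 10 starts at roll index 18: 2 remaining rolls

Answer: 0 2 4 6 8 10 12 14 16 18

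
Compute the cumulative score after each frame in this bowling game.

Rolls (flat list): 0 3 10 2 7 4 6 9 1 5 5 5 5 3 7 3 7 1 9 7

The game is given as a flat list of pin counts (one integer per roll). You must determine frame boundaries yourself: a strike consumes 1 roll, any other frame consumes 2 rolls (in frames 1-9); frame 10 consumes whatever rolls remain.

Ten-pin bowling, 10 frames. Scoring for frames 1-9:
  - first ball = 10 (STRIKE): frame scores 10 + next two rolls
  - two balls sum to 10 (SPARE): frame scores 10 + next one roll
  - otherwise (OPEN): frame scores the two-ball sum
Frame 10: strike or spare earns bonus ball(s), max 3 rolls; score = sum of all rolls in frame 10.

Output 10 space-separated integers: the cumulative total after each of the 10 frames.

Answer: 3 22 31 50 65 80 93 106 117 134

Derivation:
Frame 1: OPEN (0+3=3). Cumulative: 3
Frame 2: STRIKE. 10 + next two rolls (2+7) = 19. Cumulative: 22
Frame 3: OPEN (2+7=9). Cumulative: 31
Frame 4: SPARE (4+6=10). 10 + next roll (9) = 19. Cumulative: 50
Frame 5: SPARE (9+1=10). 10 + next roll (5) = 15. Cumulative: 65
Frame 6: SPARE (5+5=10). 10 + next roll (5) = 15. Cumulative: 80
Frame 7: SPARE (5+5=10). 10 + next roll (3) = 13. Cumulative: 93
Frame 8: SPARE (3+7=10). 10 + next roll (3) = 13. Cumulative: 106
Frame 9: SPARE (3+7=10). 10 + next roll (1) = 11. Cumulative: 117
Frame 10: SPARE. Sum of all frame-10 rolls (1+9+7) = 17. Cumulative: 134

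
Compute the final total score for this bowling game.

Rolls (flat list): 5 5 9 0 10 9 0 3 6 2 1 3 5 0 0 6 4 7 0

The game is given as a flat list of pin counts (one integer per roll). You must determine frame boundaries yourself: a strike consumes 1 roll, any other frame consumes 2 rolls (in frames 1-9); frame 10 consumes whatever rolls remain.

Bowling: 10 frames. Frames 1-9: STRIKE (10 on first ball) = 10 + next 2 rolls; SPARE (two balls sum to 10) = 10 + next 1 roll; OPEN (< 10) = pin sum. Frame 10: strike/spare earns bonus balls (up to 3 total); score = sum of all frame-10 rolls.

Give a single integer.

Answer: 100

Derivation:
Frame 1: SPARE (5+5=10). 10 + next roll (9) = 19. Cumulative: 19
Frame 2: OPEN (9+0=9). Cumulative: 28
Frame 3: STRIKE. 10 + next two rolls (9+0) = 19. Cumulative: 47
Frame 4: OPEN (9+0=9). Cumulative: 56
Frame 5: OPEN (3+6=9). Cumulative: 65
Frame 6: OPEN (2+1=3). Cumulative: 68
Frame 7: OPEN (3+5=8). Cumulative: 76
Frame 8: OPEN (0+0=0). Cumulative: 76
Frame 9: SPARE (6+4=10). 10 + next roll (7) = 17. Cumulative: 93
Frame 10: OPEN. Sum of all frame-10 rolls (7+0) = 7. Cumulative: 100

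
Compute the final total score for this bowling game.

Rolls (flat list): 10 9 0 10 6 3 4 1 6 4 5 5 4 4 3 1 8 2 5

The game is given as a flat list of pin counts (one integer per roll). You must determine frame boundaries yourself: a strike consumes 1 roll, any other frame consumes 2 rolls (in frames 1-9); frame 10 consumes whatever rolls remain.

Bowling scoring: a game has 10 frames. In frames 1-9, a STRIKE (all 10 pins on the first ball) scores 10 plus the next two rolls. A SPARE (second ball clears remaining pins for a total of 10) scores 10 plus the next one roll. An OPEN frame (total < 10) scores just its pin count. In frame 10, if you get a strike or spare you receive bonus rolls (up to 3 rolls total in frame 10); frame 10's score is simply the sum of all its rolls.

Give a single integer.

Frame 1: STRIKE. 10 + next two rolls (9+0) = 19. Cumulative: 19
Frame 2: OPEN (9+0=9). Cumulative: 28
Frame 3: STRIKE. 10 + next two rolls (6+3) = 19. Cumulative: 47
Frame 4: OPEN (6+3=9). Cumulative: 56
Frame 5: OPEN (4+1=5). Cumulative: 61
Frame 6: SPARE (6+4=10). 10 + next roll (5) = 15. Cumulative: 76
Frame 7: SPARE (5+5=10). 10 + next roll (4) = 14. Cumulative: 90
Frame 8: OPEN (4+4=8). Cumulative: 98
Frame 9: OPEN (3+1=4). Cumulative: 102
Frame 10: SPARE. Sum of all frame-10 rolls (8+2+5) = 15. Cumulative: 117

Answer: 117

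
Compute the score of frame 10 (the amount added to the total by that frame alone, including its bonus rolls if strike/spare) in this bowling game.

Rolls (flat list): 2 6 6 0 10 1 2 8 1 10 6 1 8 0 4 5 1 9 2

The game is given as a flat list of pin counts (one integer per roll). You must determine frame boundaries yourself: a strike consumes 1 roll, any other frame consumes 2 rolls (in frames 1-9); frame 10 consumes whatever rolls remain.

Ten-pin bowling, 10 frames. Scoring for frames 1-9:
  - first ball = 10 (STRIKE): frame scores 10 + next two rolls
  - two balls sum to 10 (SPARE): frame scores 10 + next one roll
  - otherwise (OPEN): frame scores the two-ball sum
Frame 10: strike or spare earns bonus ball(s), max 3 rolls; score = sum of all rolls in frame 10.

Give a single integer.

Answer: 12

Derivation:
Frame 1: OPEN (2+6=8). Cumulative: 8
Frame 2: OPEN (6+0=6). Cumulative: 14
Frame 3: STRIKE. 10 + next two rolls (1+2) = 13. Cumulative: 27
Frame 4: OPEN (1+2=3). Cumulative: 30
Frame 5: OPEN (8+1=9). Cumulative: 39
Frame 6: STRIKE. 10 + next two rolls (6+1) = 17. Cumulative: 56
Frame 7: OPEN (6+1=7). Cumulative: 63
Frame 8: OPEN (8+0=8). Cumulative: 71
Frame 9: OPEN (4+5=9). Cumulative: 80
Frame 10: SPARE. Sum of all frame-10 rolls (1+9+2) = 12. Cumulative: 92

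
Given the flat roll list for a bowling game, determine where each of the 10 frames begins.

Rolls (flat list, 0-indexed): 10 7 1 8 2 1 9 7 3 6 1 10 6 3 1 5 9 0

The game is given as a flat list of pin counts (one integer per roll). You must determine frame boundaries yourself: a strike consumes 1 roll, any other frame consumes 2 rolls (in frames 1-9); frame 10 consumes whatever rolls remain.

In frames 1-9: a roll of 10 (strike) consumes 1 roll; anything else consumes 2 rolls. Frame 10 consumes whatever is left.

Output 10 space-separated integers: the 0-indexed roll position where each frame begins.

Answer: 0 1 3 5 7 9 11 12 14 16

Derivation:
Frame 1 starts at roll index 0: roll=10 (strike), consumes 1 roll
Frame 2 starts at roll index 1: rolls=7,1 (sum=8), consumes 2 rolls
Frame 3 starts at roll index 3: rolls=8,2 (sum=10), consumes 2 rolls
Frame 4 starts at roll index 5: rolls=1,9 (sum=10), consumes 2 rolls
Frame 5 starts at roll index 7: rolls=7,3 (sum=10), consumes 2 rolls
Frame 6 starts at roll index 9: rolls=6,1 (sum=7), consumes 2 rolls
Frame 7 starts at roll index 11: roll=10 (strike), consumes 1 roll
Frame 8 starts at roll index 12: rolls=6,3 (sum=9), consumes 2 rolls
Frame 9 starts at roll index 14: rolls=1,5 (sum=6), consumes 2 rolls
Frame 10 starts at roll index 16: 2 remaining rolls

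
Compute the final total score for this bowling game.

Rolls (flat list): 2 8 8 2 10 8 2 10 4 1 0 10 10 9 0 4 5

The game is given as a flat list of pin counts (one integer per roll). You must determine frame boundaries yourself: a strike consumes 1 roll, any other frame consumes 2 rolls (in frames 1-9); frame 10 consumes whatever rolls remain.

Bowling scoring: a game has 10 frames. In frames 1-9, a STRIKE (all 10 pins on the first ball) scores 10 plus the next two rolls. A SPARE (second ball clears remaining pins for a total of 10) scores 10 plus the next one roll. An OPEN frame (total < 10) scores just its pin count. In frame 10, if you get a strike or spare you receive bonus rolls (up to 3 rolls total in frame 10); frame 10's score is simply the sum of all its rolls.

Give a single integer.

Answer: 155

Derivation:
Frame 1: SPARE (2+8=10). 10 + next roll (8) = 18. Cumulative: 18
Frame 2: SPARE (8+2=10). 10 + next roll (10) = 20. Cumulative: 38
Frame 3: STRIKE. 10 + next two rolls (8+2) = 20. Cumulative: 58
Frame 4: SPARE (8+2=10). 10 + next roll (10) = 20. Cumulative: 78
Frame 5: STRIKE. 10 + next two rolls (4+1) = 15. Cumulative: 93
Frame 6: OPEN (4+1=5). Cumulative: 98
Frame 7: SPARE (0+10=10). 10 + next roll (10) = 20. Cumulative: 118
Frame 8: STRIKE. 10 + next two rolls (9+0) = 19. Cumulative: 137
Frame 9: OPEN (9+0=9). Cumulative: 146
Frame 10: OPEN. Sum of all frame-10 rolls (4+5) = 9. Cumulative: 155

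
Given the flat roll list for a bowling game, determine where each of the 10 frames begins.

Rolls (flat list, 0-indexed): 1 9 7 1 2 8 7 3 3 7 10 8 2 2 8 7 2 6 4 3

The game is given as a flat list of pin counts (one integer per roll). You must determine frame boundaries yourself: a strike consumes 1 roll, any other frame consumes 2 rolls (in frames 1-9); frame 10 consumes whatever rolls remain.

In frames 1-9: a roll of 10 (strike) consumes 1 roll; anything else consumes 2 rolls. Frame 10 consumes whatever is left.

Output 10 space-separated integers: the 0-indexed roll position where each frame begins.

Frame 1 starts at roll index 0: rolls=1,9 (sum=10), consumes 2 rolls
Frame 2 starts at roll index 2: rolls=7,1 (sum=8), consumes 2 rolls
Frame 3 starts at roll index 4: rolls=2,8 (sum=10), consumes 2 rolls
Frame 4 starts at roll index 6: rolls=7,3 (sum=10), consumes 2 rolls
Frame 5 starts at roll index 8: rolls=3,7 (sum=10), consumes 2 rolls
Frame 6 starts at roll index 10: roll=10 (strike), consumes 1 roll
Frame 7 starts at roll index 11: rolls=8,2 (sum=10), consumes 2 rolls
Frame 8 starts at roll index 13: rolls=2,8 (sum=10), consumes 2 rolls
Frame 9 starts at roll index 15: rolls=7,2 (sum=9), consumes 2 rolls
Frame 10 starts at roll index 17: 3 remaining rolls

Answer: 0 2 4 6 8 10 11 13 15 17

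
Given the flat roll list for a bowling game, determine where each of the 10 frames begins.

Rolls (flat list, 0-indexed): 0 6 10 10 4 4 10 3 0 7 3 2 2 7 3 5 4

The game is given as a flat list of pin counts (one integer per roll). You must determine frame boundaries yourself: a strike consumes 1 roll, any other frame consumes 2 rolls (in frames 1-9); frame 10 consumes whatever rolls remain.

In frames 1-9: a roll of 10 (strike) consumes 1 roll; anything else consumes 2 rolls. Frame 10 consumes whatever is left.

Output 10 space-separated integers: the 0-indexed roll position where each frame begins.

Answer: 0 2 3 4 6 7 9 11 13 15

Derivation:
Frame 1 starts at roll index 0: rolls=0,6 (sum=6), consumes 2 rolls
Frame 2 starts at roll index 2: roll=10 (strike), consumes 1 roll
Frame 3 starts at roll index 3: roll=10 (strike), consumes 1 roll
Frame 4 starts at roll index 4: rolls=4,4 (sum=8), consumes 2 rolls
Frame 5 starts at roll index 6: roll=10 (strike), consumes 1 roll
Frame 6 starts at roll index 7: rolls=3,0 (sum=3), consumes 2 rolls
Frame 7 starts at roll index 9: rolls=7,3 (sum=10), consumes 2 rolls
Frame 8 starts at roll index 11: rolls=2,2 (sum=4), consumes 2 rolls
Frame 9 starts at roll index 13: rolls=7,3 (sum=10), consumes 2 rolls
Frame 10 starts at roll index 15: 2 remaining rolls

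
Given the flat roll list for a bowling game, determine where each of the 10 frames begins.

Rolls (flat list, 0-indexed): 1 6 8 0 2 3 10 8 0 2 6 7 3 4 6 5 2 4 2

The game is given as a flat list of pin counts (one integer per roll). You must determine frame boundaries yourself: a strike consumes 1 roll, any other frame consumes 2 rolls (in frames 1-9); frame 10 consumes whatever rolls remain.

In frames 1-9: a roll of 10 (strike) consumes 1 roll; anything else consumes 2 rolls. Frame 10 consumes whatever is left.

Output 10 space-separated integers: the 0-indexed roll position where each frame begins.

Answer: 0 2 4 6 7 9 11 13 15 17

Derivation:
Frame 1 starts at roll index 0: rolls=1,6 (sum=7), consumes 2 rolls
Frame 2 starts at roll index 2: rolls=8,0 (sum=8), consumes 2 rolls
Frame 3 starts at roll index 4: rolls=2,3 (sum=5), consumes 2 rolls
Frame 4 starts at roll index 6: roll=10 (strike), consumes 1 roll
Frame 5 starts at roll index 7: rolls=8,0 (sum=8), consumes 2 rolls
Frame 6 starts at roll index 9: rolls=2,6 (sum=8), consumes 2 rolls
Frame 7 starts at roll index 11: rolls=7,3 (sum=10), consumes 2 rolls
Frame 8 starts at roll index 13: rolls=4,6 (sum=10), consumes 2 rolls
Frame 9 starts at roll index 15: rolls=5,2 (sum=7), consumes 2 rolls
Frame 10 starts at roll index 17: 2 remaining rolls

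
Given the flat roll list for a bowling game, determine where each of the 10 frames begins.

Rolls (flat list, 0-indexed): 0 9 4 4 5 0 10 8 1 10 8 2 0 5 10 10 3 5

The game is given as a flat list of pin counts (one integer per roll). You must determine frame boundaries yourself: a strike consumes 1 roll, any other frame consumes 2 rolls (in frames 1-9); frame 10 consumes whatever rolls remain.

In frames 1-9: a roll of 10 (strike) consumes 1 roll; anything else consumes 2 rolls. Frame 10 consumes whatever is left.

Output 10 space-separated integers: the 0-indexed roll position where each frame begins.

Frame 1 starts at roll index 0: rolls=0,9 (sum=9), consumes 2 rolls
Frame 2 starts at roll index 2: rolls=4,4 (sum=8), consumes 2 rolls
Frame 3 starts at roll index 4: rolls=5,0 (sum=5), consumes 2 rolls
Frame 4 starts at roll index 6: roll=10 (strike), consumes 1 roll
Frame 5 starts at roll index 7: rolls=8,1 (sum=9), consumes 2 rolls
Frame 6 starts at roll index 9: roll=10 (strike), consumes 1 roll
Frame 7 starts at roll index 10: rolls=8,2 (sum=10), consumes 2 rolls
Frame 8 starts at roll index 12: rolls=0,5 (sum=5), consumes 2 rolls
Frame 9 starts at roll index 14: roll=10 (strike), consumes 1 roll
Frame 10 starts at roll index 15: 3 remaining rolls

Answer: 0 2 4 6 7 9 10 12 14 15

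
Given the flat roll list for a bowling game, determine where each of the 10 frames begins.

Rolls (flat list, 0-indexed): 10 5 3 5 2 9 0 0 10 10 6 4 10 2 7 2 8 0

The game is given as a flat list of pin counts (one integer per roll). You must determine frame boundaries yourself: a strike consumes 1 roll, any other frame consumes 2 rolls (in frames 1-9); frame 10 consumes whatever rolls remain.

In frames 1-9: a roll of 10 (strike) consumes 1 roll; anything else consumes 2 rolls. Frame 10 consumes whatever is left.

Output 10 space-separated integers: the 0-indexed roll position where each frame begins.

Answer: 0 1 3 5 7 9 10 12 13 15

Derivation:
Frame 1 starts at roll index 0: roll=10 (strike), consumes 1 roll
Frame 2 starts at roll index 1: rolls=5,3 (sum=8), consumes 2 rolls
Frame 3 starts at roll index 3: rolls=5,2 (sum=7), consumes 2 rolls
Frame 4 starts at roll index 5: rolls=9,0 (sum=9), consumes 2 rolls
Frame 5 starts at roll index 7: rolls=0,10 (sum=10), consumes 2 rolls
Frame 6 starts at roll index 9: roll=10 (strike), consumes 1 roll
Frame 7 starts at roll index 10: rolls=6,4 (sum=10), consumes 2 rolls
Frame 8 starts at roll index 12: roll=10 (strike), consumes 1 roll
Frame 9 starts at roll index 13: rolls=2,7 (sum=9), consumes 2 rolls
Frame 10 starts at roll index 15: 3 remaining rolls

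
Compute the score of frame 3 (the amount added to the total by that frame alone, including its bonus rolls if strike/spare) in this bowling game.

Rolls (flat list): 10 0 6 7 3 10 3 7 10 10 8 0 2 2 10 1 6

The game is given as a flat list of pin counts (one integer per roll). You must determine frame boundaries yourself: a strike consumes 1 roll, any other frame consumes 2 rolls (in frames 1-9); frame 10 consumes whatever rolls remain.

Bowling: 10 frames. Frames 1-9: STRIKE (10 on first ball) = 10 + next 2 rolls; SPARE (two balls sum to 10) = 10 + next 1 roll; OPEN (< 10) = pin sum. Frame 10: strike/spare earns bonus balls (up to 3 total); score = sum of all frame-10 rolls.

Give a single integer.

Frame 1: STRIKE. 10 + next two rolls (0+6) = 16. Cumulative: 16
Frame 2: OPEN (0+6=6). Cumulative: 22
Frame 3: SPARE (7+3=10). 10 + next roll (10) = 20. Cumulative: 42
Frame 4: STRIKE. 10 + next two rolls (3+7) = 20. Cumulative: 62
Frame 5: SPARE (3+7=10). 10 + next roll (10) = 20. Cumulative: 82

Answer: 20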